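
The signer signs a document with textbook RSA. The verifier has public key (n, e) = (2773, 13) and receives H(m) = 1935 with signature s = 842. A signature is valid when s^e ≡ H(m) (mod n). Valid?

no

s^2 ≡ 842^2 = 708964 ≡ 1849
s^4 ≡ 1849^2 = 3418801 ≡ 2465
s^8 ≡ 2465^2 = 6076225 ≡ 582
13 = 8 + 4 + 1, so s^13 ≡ 582·2465·842 ≡ 838 (mod 2773)
s^13 mod 2773 = 838, but H(m) = 1935.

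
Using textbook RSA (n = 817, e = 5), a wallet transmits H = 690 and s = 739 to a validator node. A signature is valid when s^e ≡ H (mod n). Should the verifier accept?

accept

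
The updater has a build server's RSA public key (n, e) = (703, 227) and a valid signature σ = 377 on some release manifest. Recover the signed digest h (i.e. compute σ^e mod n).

Squares mod 703: σ^1≡377, σ^2≡123, σ^4≡366, σ^8≡386, σ^16≡663, σ^32≡194, σ^64≡377, σ^128≡123
227 = 128 + 64 + 32 + 2 + 1, so σ^227 ≡ 123·377·194·123·377 ≡ 123 (mod 703)

123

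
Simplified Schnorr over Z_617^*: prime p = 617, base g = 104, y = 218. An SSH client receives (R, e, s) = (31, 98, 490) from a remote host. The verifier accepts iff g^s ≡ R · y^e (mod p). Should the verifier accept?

accept

g^s mod p:
104^2 = 10816 ≡ 327
104^4 ≡ 327^2 = 106929 ≡ 188
104^8 ≡ 188^2 = 35344 ≡ 175
104^16 ≡ 175^2 = 30625 ≡ 392
104^32 ≡ 392^2 = 153664 ≡ 31
104^64 ≡ 31^2 = 961 ≡ 344
104^128 ≡ 344^2 = 118336 ≡ 489
104^256 ≡ 489^2 = 239121 ≡ 342
490 = 256 + 128 + 64 + 32 + 8 + 2, so 104^490 ≡ 342·489·344·31·175·327 ≡ 224 (mod 617)
R · y^e mod p:
218^2 = 47524 ≡ 15
218^4 ≡ 15^2 = 225
218^8 ≡ 225^2 = 50625 ≡ 31
218^16 ≡ 31^2 = 961 ≡ 344
218^32 ≡ 344^2 = 118336 ≡ 489
218^64 ≡ 489^2 = 239121 ≡ 342
98 = 64 + 32 + 2, so 218^98 ≡ 342·489·15 ≡ 465 (mod 617)
31·465 = 14415 ≡ 224 (mod 617)
224 ≡ 224 (mod 617); signature holds.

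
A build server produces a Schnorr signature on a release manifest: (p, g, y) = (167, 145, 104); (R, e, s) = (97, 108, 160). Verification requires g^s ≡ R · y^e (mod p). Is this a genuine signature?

genuine

g^s mod p:
145^2 = 21025 ≡ 150
145^4 ≡ 150^2 = 22500 ≡ 122
145^8 ≡ 122^2 = 14884 ≡ 21
145^16 ≡ 21^2 = 441 ≡ 107
145^32 ≡ 107^2 = 11449 ≡ 93
145^64 ≡ 93^2 = 8649 ≡ 132
145^128 ≡ 132^2 = 17424 ≡ 56
160 = 128 + 32, so 145^160 ≡ 56·93 ≡ 31 (mod 167)
R · y^e mod p:
104^2 = 10816 ≡ 128
104^4 ≡ 128^2 = 16384 ≡ 18
104^8 ≡ 18^2 = 324 ≡ 157
104^16 ≡ 157^2 = 24649 ≡ 100
104^32 ≡ 100^2 = 10000 ≡ 147
104^64 ≡ 147^2 = 21609 ≡ 66
108 = 64 + 32 + 8 + 4, so 104^108 ≡ 66·147·157·18 ≡ 126 (mod 167)
97·126 = 12222 ≡ 31 (mod 167)
31 ≡ 31 (mod 167); signature holds.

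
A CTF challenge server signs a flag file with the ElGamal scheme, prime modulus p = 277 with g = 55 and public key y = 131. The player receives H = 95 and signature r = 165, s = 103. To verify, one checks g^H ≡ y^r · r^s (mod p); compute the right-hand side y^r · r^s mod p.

23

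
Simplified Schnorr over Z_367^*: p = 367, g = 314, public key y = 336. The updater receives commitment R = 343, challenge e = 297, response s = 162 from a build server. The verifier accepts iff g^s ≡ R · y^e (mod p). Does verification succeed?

fails

g^s mod p:
314^162 mod 367 = 145
R · y^e mod p:
336^297 mod 367 = 260
343·260 = 89180 ≡ 366 (mod 367)
145 ≠ 366; the check fails.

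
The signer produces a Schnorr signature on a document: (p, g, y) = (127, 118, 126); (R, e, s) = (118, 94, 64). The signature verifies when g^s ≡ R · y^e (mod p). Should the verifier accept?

g^s mod p:
118^2 = 13924 ≡ 81
118^4 ≡ 81^2 = 6561 ≡ 84
118^8 ≡ 84^2 = 7056 ≡ 71
118^16 ≡ 71^2 = 5041 ≡ 88
118^32 ≡ 88^2 = 7744 ≡ 124
118^64 ≡ 124^2 = 15376 ≡ 9
R · y^e mod p:
126^2 = 15876 ≡ 1
126^4 ≡ 1^2 = 1
126^8 ≡ 1^2 = 1
126^16 ≡ 1^2 = 1
126^32 ≡ 1^2 = 1
126^64 ≡ 1^2 = 1
94 = 64 + 16 + 8 + 4 + 2, so 126^94 ≡ 1·1·1·1·1 ≡ 1 (mod 127)
118·1 = 118 ≡ 118 (mod 127)
9 ≠ 118; the check fails.

reject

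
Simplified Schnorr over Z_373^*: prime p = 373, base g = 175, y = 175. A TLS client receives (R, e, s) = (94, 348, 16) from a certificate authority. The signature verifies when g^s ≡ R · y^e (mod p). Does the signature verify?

verifies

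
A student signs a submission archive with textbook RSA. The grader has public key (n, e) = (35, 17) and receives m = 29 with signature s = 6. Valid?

no

s^2 ≡ 6^2 = 36 ≡ 1
s^4 ≡ 1^2 = 1
s^8 ≡ 1^2 = 1
s^16 ≡ 1^2 = 1
17 = 16 + 1, so s^17 ≡ 1·6 ≡ 6 (mod 35)
The recovered value 6 does not match the digest 29.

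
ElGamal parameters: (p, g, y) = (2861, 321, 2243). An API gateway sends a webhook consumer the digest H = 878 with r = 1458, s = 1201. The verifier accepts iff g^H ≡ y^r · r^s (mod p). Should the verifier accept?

reject

Left side g^H mod p:
321^2 = 103041 ≡ 45
321^4 ≡ 45^2 = 2025
321^8 ≡ 2025^2 = 4100625 ≡ 812
321^16 ≡ 812^2 = 659344 ≡ 1314
321^32 ≡ 1314^2 = 1726596 ≡ 1413
321^64 ≡ 1413^2 = 1996569 ≡ 2452
321^128 ≡ 2452^2 = 6012304 ≡ 1343
321^256 ≡ 1343^2 = 1803649 ≡ 1219
321^512 ≡ 1219^2 = 1485961 ≡ 1102
878 = 512 + 256 + 64 + 32 + 8 + 4 + 2, so 321^878 ≡ 1102·1219·2452·1413·812·2025·45 ≡ 76 (mod 2861)
Right side y^r · r^s mod p:
2243^2 = 5031049 ≡ 1411
2243^4 ≡ 1411^2 = 1990921 ≡ 2526
2243^8 ≡ 2526^2 = 6380676 ≡ 646
2243^16 ≡ 646^2 = 417316 ≡ 2471
2243^32 ≡ 2471^2 = 6105841 ≡ 467
2243^64 ≡ 467^2 = 218089 ≡ 653
2243^128 ≡ 653^2 = 426409 ≡ 120
2243^256 ≡ 120^2 = 14400 ≡ 95
2243^512 ≡ 95^2 = 9025 ≡ 442
2243^1024 ≡ 442^2 = 195364 ≡ 816
1458 = 1024 + 256 + 128 + 32 + 16 + 2, so 2243^1458 ≡ 816·95·120·467·2471·1411 ≡ 2461 (mod 2861)
1458^2 = 2125764 ≡ 41
1458^4 ≡ 41^2 = 1681
1458^8 ≡ 1681^2 = 2825761 ≡ 1954
1458^16 ≡ 1954^2 = 3818116 ≡ 1542
1458^32 ≡ 1542^2 = 2377764 ≡ 273
1458^64 ≡ 273^2 = 74529 ≡ 143
1458^128 ≡ 143^2 = 20449 ≡ 422
1458^256 ≡ 422^2 = 178084 ≡ 702
1458^512 ≡ 702^2 = 492804 ≡ 712
1458^1024 ≡ 712^2 = 506944 ≡ 547
1201 = 1024 + 128 + 32 + 16 + 1, so 1458^1201 ≡ 547·422·273·1542·1458 ≡ 2792 (mod 2861)
2461·2792 = 6871112 ≡ 1851 (mod 2861)
76 ≠ 1851, so verification fails.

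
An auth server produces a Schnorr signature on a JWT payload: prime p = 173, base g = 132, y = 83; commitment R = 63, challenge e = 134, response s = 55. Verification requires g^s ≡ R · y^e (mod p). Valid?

no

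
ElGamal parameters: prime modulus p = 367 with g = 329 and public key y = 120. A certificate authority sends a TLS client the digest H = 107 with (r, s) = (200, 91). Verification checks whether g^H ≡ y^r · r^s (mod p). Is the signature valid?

Left side g^H mod p:
329^107 mod 367 = 332
Right side y^r · r^s mod p:
120^200 mod 367 = 59
200^91 mod 367 = 59
59·59 = 3481 ≡ 178 (mod 367)
332 ≠ 178, so verification fails.

invalid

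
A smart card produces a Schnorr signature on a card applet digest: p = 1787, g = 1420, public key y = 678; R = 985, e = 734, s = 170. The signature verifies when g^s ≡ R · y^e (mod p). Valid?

yes

g^s mod p:
1420^2 = 2016400 ≡ 664
1420^4 ≡ 664^2 = 440896 ≡ 1294
1420^8 ≡ 1294^2 = 1674436 ≡ 17
1420^16 ≡ 17^2 = 289
1420^32 ≡ 289^2 = 83521 ≡ 1319
1420^64 ≡ 1319^2 = 1739761 ≡ 1010
1420^128 ≡ 1010^2 = 1020100 ≡ 1510
170 = 128 + 32 + 8 + 2, so 1420^170 ≡ 1510·1319·17·664 ≡ 1543 (mod 1787)
R · y^e mod p:
678^2 = 459684 ≡ 425
678^4 ≡ 425^2 = 180625 ≡ 138
678^8 ≡ 138^2 = 19044 ≡ 1174
678^16 ≡ 1174^2 = 1378276 ≡ 499
678^32 ≡ 499^2 = 249001 ≡ 608
678^64 ≡ 608^2 = 369664 ≡ 1542
678^128 ≡ 1542^2 = 2377764 ≡ 1054
678^256 ≡ 1054^2 = 1110916 ≡ 1189
678^512 ≡ 1189^2 = 1413721 ≡ 204
734 = 512 + 128 + 64 + 16 + 8 + 4 + 2, so 678^734 ≡ 204·1054·1542·499·1174·138·425 ≡ 593 (mod 1787)
985·593 = 584105 ≡ 1543 (mod 1787)
1543 ≡ 1543 (mod 1787); signature holds.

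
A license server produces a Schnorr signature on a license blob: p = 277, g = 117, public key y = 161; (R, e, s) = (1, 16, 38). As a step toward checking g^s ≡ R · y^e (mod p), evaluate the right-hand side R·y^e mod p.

161^16 mod 277 = 116
R · y^e ≡ 1·116 = 116 ≡ 116 (mod 277)

116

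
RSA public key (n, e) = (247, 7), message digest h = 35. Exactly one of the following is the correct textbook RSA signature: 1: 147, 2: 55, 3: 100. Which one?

3

Candidate 1: Squares mod 247: 147^1≡147, 147^2≡120, 147^4≡74; 7 = 4 + 2 + 1, so 147^7 ≡ 74·120·147 ≡ 212 (mod 247)
Candidate 2: Squares mod 247: 55^1≡55, 55^2≡61, 55^4≡16; 7 = 4 + 2 + 1, so 55^7 ≡ 16·61·55 ≡ 81 (mod 247)
Candidate 3: Squares mod 247: 100^1≡100, 100^2≡120, 100^4≡74; 7 = 4 + 2 + 1, so 100^7 ≡ 74·120·100 ≡ 35 (mod 247)
  → matches h = 35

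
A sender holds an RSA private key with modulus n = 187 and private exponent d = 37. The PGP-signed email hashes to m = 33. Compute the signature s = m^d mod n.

Squares mod 187: m^1≡33, m^2≡154, m^4≡154, m^8≡154, m^16≡154, m^32≡154
37 = 32 + 4 + 1, so m^37 ≡ 154·154·33 ≡ 33 (mod 187)

33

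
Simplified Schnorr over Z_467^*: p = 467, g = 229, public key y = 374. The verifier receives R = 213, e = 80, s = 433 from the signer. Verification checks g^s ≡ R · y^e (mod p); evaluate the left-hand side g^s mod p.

229^2 = 52441 ≡ 137
229^4 ≡ 137^2 = 18769 ≡ 89
229^8 ≡ 89^2 = 7921 ≡ 449
229^16 ≡ 449^2 = 201601 ≡ 324
229^32 ≡ 324^2 = 104976 ≡ 368
229^64 ≡ 368^2 = 135424 ≡ 461
229^128 ≡ 461^2 = 212521 ≡ 36
229^256 ≡ 36^2 = 1296 ≡ 362
433 = 256 + 128 + 32 + 16 + 1, so 229^433 ≡ 362·36·368·324·229 ≡ 152 (mod 467)

152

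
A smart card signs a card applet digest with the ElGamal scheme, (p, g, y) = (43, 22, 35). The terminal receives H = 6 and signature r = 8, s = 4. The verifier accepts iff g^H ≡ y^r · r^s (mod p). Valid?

yes

Left side g^H mod p:
22^6 mod 43 = 41
Right side y^r · r^s mod p:
35^8 mod 43 = 35
8^4 mod 43 = 11
35·11 = 385 ≡ 41 (mod 43)
41 ≡ 41 (mod 43), so the signature is genuine.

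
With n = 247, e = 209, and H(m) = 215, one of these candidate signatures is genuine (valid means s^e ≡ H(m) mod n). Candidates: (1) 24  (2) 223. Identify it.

1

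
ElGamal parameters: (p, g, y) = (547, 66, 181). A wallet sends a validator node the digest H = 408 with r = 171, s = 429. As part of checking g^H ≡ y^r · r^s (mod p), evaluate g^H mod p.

268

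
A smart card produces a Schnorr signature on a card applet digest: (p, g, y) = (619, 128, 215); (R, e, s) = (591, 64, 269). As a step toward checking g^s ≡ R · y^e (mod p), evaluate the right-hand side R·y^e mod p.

451

215^2 = 46225 ≡ 419
215^4 ≡ 419^2 = 175561 ≡ 384
215^8 ≡ 384^2 = 147456 ≡ 134
215^16 ≡ 134^2 = 17956 ≡ 5
215^32 ≡ 5^2 = 25
215^64 ≡ 25^2 = 625 ≡ 6
R · y^e ≡ 591·6 = 3546 ≡ 451 (mod 619)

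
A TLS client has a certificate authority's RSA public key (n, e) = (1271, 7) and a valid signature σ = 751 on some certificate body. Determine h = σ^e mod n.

σ^2 ≡ 751^2 = 564001 ≡ 948
σ^4 ≡ 948^2 = 898704 ≡ 107
7 = 4 + 2 + 1, so σ^7 ≡ 107·948·751 ≡ 1051 (mod 1271)

1051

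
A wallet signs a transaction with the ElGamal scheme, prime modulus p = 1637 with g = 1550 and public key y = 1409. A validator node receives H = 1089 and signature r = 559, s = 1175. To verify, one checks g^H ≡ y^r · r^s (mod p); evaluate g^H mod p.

1375

1550^1089 mod 1637 = 1375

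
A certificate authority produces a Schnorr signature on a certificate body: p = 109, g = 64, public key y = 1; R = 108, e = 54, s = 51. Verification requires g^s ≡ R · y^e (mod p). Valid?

g^s mod p:
Squares mod 109: 64^1≡64, 64^2≡63, 64^4≡45, 64^8≡63, 64^16≡45, 64^32≡63
51 = 32 + 16 + 2 + 1, so 64^51 ≡ 63·45·63·64 ≡ 108 (mod 109)
R · y^e mod p:
Squares mod 109: 1^1≡1, 1^2≡1, 1^4≡1, 1^8≡1, 1^16≡1, 1^32≡1
54 = 32 + 16 + 4 + 2, so 1^54 ≡ 1·1·1·1 ≡ 1 (mod 109)
108·1 = 108 ≡ 108 (mod 109)
108 ≡ 108 (mod 109); signature holds.

yes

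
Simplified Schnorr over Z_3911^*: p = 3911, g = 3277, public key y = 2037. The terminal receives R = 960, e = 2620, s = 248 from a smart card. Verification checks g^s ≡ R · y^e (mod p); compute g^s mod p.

167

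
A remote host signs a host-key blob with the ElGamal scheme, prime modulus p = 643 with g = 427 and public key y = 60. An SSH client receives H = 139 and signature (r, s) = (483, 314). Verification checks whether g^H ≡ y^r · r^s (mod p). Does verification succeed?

fails

Left side g^H mod p:
427^2 = 182329 ≡ 360
427^4 ≡ 360^2 = 129600 ≡ 357
427^8 ≡ 357^2 = 127449 ≡ 135
427^16 ≡ 135^2 = 18225 ≡ 221
427^32 ≡ 221^2 = 48841 ≡ 616
427^64 ≡ 616^2 = 379456 ≡ 86
427^128 ≡ 86^2 = 7396 ≡ 323
139 = 128 + 8 + 2 + 1, so 427^139 ≡ 323·135·360·427 ≡ 27 (mod 643)
Right side y^r · r^s mod p:
60^2 = 3600 ≡ 385
60^4 ≡ 385^2 = 148225 ≡ 335
60^8 ≡ 335^2 = 112225 ≡ 343
60^16 ≡ 343^2 = 117649 ≡ 623
60^32 ≡ 623^2 = 388129 ≡ 400
60^64 ≡ 400^2 = 160000 ≡ 536
60^128 ≡ 536^2 = 287296 ≡ 518
60^256 ≡ 518^2 = 268324 ≡ 193
483 = 256 + 128 + 64 + 32 + 2 + 1, so 60^483 ≡ 193·518·536·400·385·60 ≡ 134 (mod 643)
483^2 = 233289 ≡ 523
483^4 ≡ 523^2 = 273529 ≡ 254
483^8 ≡ 254^2 = 64516 ≡ 216
483^16 ≡ 216^2 = 46656 ≡ 360
483^32 ≡ 360^2 = 129600 ≡ 357
483^64 ≡ 357^2 = 127449 ≡ 135
483^128 ≡ 135^2 = 18225 ≡ 221
483^256 ≡ 221^2 = 48841 ≡ 616
314 = 256 + 32 + 16 + 8 + 2, so 483^314 ≡ 616·357·360·216·523 ≡ 96 (mod 643)
134·96 = 12864 ≡ 4 (mod 643)
27 ≠ 4, so verification fails.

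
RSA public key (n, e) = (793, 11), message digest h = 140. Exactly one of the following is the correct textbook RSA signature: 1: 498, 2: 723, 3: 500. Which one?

1

Candidate 1: Squares mod 793: 498^1≡498, 498^2≡588, 498^4≡789, 498^8≡16; 11 = 8 + 2 + 1, so 498^11 ≡ 16·588·498 ≡ 140 (mod 793)
  → matches h = 140
Candidate 2: Squares mod 793: 723^1≡723, 723^2≡142, 723^4≡339, 723^8≡729; 11 = 8 + 2 + 1, so 723^11 ≡ 729·142·723 ≡ 174 (mod 793)
Candidate 3: Squares mod 793: 500^1≡500, 500^2≡205, 500^4≡789, 500^8≡16; 11 = 8 + 2 + 1, so 500^11 ≡ 16·205·500 ≡ 76 (mod 793)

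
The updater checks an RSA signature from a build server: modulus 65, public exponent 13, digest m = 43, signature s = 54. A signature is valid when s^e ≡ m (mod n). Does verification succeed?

fails

Squares mod 65: s^1≡54, s^2≡56, s^4≡16, s^8≡61
13 = 8 + 4 + 1, so s^13 ≡ 61·16·54 ≡ 54 (mod 65)
54 ≠ 43, so verification fails.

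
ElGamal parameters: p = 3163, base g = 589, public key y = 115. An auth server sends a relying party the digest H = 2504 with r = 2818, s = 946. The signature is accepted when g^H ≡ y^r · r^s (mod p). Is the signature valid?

Left side g^H mod p:
Squares mod 3163: 589^1≡589, 589^2≡2154, 589^4≡2758, 589^8≡2712, 589^16≡969, 589^32≡2713, 589^64≡68, 589^128≡1461, 589^256≡2659, 589^512≡976, 589^1024≡513, 589^2048≡640
2504 = 2048 + 256 + 128 + 64 + 8, so 589^2504 ≡ 640·2659·1461·68·2712 ≡ 511 (mod 3163)
Right side y^r · r^s mod p:
Squares mod 3163: 115^1≡115, 115^2≡573, 115^4≡2540, 115^8≡2243, 115^16≡1879, 115^32≡733, 115^64≡2742, 115^128≡113, 115^256≡117, 115^512≡1037, 115^1024≡3112, 115^2048≡2601
2818 = 2048 + 512 + 256 + 2, so 115^2818 ≡ 2601·1037·117·573 ≡ 955 (mod 3163)
Squares mod 3163: 2818^1≡2818, 2818^2≡1994, 2818^4≡145, 2818^8≡2047, 2818^16≡2397, 2818^32≡1601, 2818^64≡1171, 2818^128≡1662, 2818^256≡945, 2818^512≡1059
946 = 512 + 256 + 128 + 32 + 16 + 2, so 2818^946 ≡ 1059·945·1662·1601·2397·1994 ≡ 706 (mod 3163)
955·706 = 674230 ≡ 511 (mod 3163)
511 ≡ 511 (mod 3163), so the signature is genuine.

valid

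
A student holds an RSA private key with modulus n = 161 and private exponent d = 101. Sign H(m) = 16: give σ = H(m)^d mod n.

95

Squares mod 161: (H(m))^1≡16, (H(m))^2≡95, (H(m))^4≡9, (H(m))^8≡81, (H(m))^16≡121, (H(m))^32≡151, (H(m))^64≡100
101 = 64 + 32 + 4 + 1, so (H(m))^101 ≡ 100·151·9·16 ≡ 95 (mod 161)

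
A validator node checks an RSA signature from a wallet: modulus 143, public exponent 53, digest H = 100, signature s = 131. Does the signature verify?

does not verify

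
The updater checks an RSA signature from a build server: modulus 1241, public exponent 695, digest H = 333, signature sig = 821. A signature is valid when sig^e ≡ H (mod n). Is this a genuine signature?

genuine

sig^2 ≡ 821^2 = 674041 ≡ 178
sig^4 ≡ 178^2 = 31684 ≡ 659
sig^8 ≡ 659^2 = 434281 ≡ 1172
sig^16 ≡ 1172^2 = 1373584 ≡ 1038
sig^32 ≡ 1038^2 = 1077444 ≡ 256
sig^64 ≡ 256^2 = 65536 ≡ 1004
sig^128 ≡ 1004^2 = 1008016 ≡ 324
sig^256 ≡ 324^2 = 104976 ≡ 732
sig^512 ≡ 732^2 = 535824 ≡ 953
695 = 512 + 128 + 32 + 16 + 4 + 2 + 1, so sig^695 ≡ 953·324·256·1038·659·178·821 ≡ 333 (mod 1241)
333 = H, so the signature checks out.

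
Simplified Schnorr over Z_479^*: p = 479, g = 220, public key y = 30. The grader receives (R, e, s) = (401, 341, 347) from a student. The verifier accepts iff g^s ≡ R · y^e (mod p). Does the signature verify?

verifies

g^s mod p:
Squares mod 479: 220^1≡220, 220^2≡21, 220^4≡441, 220^8≡7, 220^16≡49, 220^32≡6, 220^64≡36, 220^128≡338, 220^256≡242
347 = 256 + 64 + 16 + 8 + 2 + 1, so 220^347 ≡ 242·36·49·7·21·220 ≡ 24 (mod 479)
R · y^e mod p:
Squares mod 479: 30^1≡30, 30^2≡421, 30^4≡11, 30^8≡121, 30^16≡271, 30^32≡154, 30^64≡245, 30^128≡150, 30^256≡466
341 = 256 + 64 + 16 + 4 + 1, so 30^341 ≡ 466·245·271·11·30 ≡ 405 (mod 479)
401·405 = 162405 ≡ 24 (mod 479)
24 ≡ 24 (mod 479); signature holds.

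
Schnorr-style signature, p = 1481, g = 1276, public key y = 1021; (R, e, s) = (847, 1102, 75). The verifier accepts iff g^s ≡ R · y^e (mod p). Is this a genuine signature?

g^s mod p:
1276^2 = 1628176 ≡ 557
1276^4 ≡ 557^2 = 310249 ≡ 720
1276^8 ≡ 720^2 = 518400 ≡ 50
1276^16 ≡ 50^2 = 2500 ≡ 1019
1276^32 ≡ 1019^2 = 1038361 ≡ 180
1276^64 ≡ 180^2 = 32400 ≡ 1299
75 = 64 + 8 + 2 + 1, so 1276^75 ≡ 1299·50·557·1276 ≡ 571 (mod 1481)
R · y^e mod p:
1021^2 = 1042441 ≡ 1298
1021^4 ≡ 1298^2 = 1684804 ≡ 907
1021^8 ≡ 907^2 = 822649 ≡ 694
1021^16 ≡ 694^2 = 481636 ≡ 311
1021^32 ≡ 311^2 = 96721 ≡ 456
1021^64 ≡ 456^2 = 207936 ≡ 596
1021^128 ≡ 596^2 = 355216 ≡ 1257
1021^256 ≡ 1257^2 = 1580049 ≡ 1303
1021^512 ≡ 1303^2 = 1697809 ≡ 583
1021^1024 ≡ 583^2 = 339889 ≡ 740
1102 = 1024 + 64 + 8 + 4 + 2, so 1021^1102 ≡ 740·596·694·907·1298 ≡ 207 (mod 1481)
847·207 = 175329 ≡ 571 (mod 1481)
571 ≡ 571 (mod 1481); signature holds.

genuine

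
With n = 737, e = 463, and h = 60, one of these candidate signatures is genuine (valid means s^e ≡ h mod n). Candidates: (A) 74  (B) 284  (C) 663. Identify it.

Candidate A: Squares mod 737: 74^1≡74, 74^2≡317, 74^4≡257, 74^8≡456, 74^16≡102, 74^32≡86, 74^64≡26, 74^128≡676, 74^256≡36; 463 = 256 + 128 + 64 + 8 + 4 + 2 + 1, so 74^463 ≡ 36·676·26·456·257·317·74 ≡ 677 (mod 737)
Candidate B: Squares mod 737: 284^1≡284, 284^2≡323, 284^4≡412, 284^8≡234, 284^16≡218, 284^32≡356, 284^64≡709, 284^128≡47, 284^256≡735; 463 = 256 + 128 + 64 + 8 + 4 + 2 + 1, so 284^463 ≡ 735·47·709·234·412·323·284 ≡ 619 (mod 737)
Candidate C: Squares mod 737: 663^1≡663, 663^2≡317, 663^4≡257, 663^8≡456, 663^16≡102, 663^32≡86, 663^64≡26, 663^128≡676, 663^256≡36; 463 = 256 + 128 + 64 + 8 + 4 + 2 + 1, so 663^463 ≡ 36·676·26·456·257·317·663 ≡ 60 (mod 737)
  → matches h = 60

C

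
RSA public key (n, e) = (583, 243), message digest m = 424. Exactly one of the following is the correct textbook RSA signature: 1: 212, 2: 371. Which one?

2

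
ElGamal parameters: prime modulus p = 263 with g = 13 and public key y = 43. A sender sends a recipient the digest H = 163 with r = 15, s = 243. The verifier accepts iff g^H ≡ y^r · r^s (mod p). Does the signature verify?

does not verify

Left side g^H mod p:
13^2 = 169
13^4 ≡ 169^2 = 28561 ≡ 157
13^8 ≡ 157^2 = 24649 ≡ 190
13^16 ≡ 190^2 = 36100 ≡ 69
13^32 ≡ 69^2 = 4761 ≡ 27
13^64 ≡ 27^2 = 729 ≡ 203
13^128 ≡ 203^2 = 41209 ≡ 181
163 = 128 + 32 + 2 + 1, so 13^163 ≡ 181·27·169·13 ≡ 27 (mod 263)
Right side y^r · r^s mod p:
43^2 = 1849 ≡ 8
43^4 ≡ 8^2 = 64
43^8 ≡ 64^2 = 4096 ≡ 151
15 = 8 + 4 + 2 + 1, so 43^15 ≡ 151·64·8·43 ≡ 96 (mod 263)
15^2 = 225
15^4 ≡ 225^2 = 50625 ≡ 129
15^8 ≡ 129^2 = 16641 ≡ 72
15^16 ≡ 72^2 = 5184 ≡ 187
15^32 ≡ 187^2 = 34969 ≡ 253
15^64 ≡ 253^2 = 64009 ≡ 100
15^128 ≡ 100^2 = 10000 ≡ 6
243 = 128 + 64 + 32 + 16 + 2 + 1, so 15^243 ≡ 6·100·253·187·225·15 ≡ 7 (mod 263)
96·7 = 672 ≡ 146 (mod 263)
27 ≠ 146, so verification fails.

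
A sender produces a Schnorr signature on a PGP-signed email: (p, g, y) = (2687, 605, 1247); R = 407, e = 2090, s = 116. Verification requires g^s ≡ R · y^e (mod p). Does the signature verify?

g^s mod p:
605^116 mod 2687 = 1067
R · y^e mod p:
1247^2090 mod 2687 = 2617
407·2617 = 1065119 ≡ 1067 (mod 2687)
1067 ≡ 1067 (mod 2687); signature holds.

verifies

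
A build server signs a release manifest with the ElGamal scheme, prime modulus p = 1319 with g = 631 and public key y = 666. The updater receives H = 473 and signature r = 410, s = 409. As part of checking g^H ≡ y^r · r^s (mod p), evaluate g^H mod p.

631^2 = 398161 ≡ 1142
631^4 ≡ 1142^2 = 1304164 ≡ 992
631^8 ≡ 992^2 = 984064 ≡ 90
631^16 ≡ 90^2 = 8100 ≡ 186
631^32 ≡ 186^2 = 34596 ≡ 302
631^64 ≡ 302^2 = 91204 ≡ 193
631^128 ≡ 193^2 = 37249 ≡ 317
631^256 ≡ 317^2 = 100489 ≡ 245
473 = 256 + 128 + 64 + 16 + 8 + 1, so 631^473 ≡ 245·317·193·186·90·631 ≡ 479 (mod 1319)

479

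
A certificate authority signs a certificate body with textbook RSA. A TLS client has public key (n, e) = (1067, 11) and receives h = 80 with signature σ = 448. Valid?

no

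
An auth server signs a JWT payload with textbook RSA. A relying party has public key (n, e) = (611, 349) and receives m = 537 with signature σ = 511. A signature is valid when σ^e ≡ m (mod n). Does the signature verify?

σ^2 ≡ 511^2 = 261121 ≡ 224
σ^4 ≡ 224^2 = 50176 ≡ 74
σ^8 ≡ 74^2 = 5476 ≡ 588
σ^16 ≡ 588^2 = 345744 ≡ 529
σ^32 ≡ 529^2 = 279841 ≡ 3
σ^64 ≡ 3^2 = 9
σ^128 ≡ 9^2 = 81
σ^256 ≡ 81^2 = 6561 ≡ 451
349 = 256 + 64 + 16 + 8 + 4 + 1, so σ^349 ≡ 451·9·529·588·74·511 ≡ 537 (mod 611)
Since 537 equals the digest 537, verification succeeds.

verifies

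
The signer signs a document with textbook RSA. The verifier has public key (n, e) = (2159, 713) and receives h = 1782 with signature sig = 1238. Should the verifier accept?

reject

Squares mod 2159: sig^1≡1238, sig^2≡1913, sig^4≡64, sig^8≡1937, sig^16≡1786, sig^32≡953, sig^64≡1429, sig^128≡1786, sig^256≡953, sig^512≡1429
713 = 512 + 128 + 64 + 8 + 1, so sig^713 ≡ 1429·1786·1429·1937·1238 ≡ 377 (mod 2159)
377 ≠ 1782, so verification fails.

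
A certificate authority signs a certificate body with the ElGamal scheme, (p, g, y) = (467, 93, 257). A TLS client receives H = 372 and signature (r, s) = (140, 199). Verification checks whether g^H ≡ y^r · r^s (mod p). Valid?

no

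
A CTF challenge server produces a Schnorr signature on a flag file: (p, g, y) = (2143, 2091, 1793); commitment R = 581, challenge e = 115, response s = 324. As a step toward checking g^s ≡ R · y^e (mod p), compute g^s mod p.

235

2091^2 = 4372281 ≡ 561
2091^4 ≡ 561^2 = 314721 ≡ 1843
2091^8 ≡ 1843^2 = 3396649 ≡ 2137
2091^16 ≡ 2137^2 = 4566769 ≡ 36
2091^32 ≡ 36^2 = 1296
2091^64 ≡ 1296^2 = 1679616 ≡ 1647
2091^128 ≡ 1647^2 = 2712609 ≡ 1714
2091^256 ≡ 1714^2 = 2937796 ≡ 1886
324 = 256 + 64 + 4, so 2091^324 ≡ 1886·1647·1843 ≡ 235 (mod 2143)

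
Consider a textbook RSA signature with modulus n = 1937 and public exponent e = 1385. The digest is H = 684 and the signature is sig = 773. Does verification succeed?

fails

sig^2 ≡ 773^2 = 597529 ≡ 933
sig^4 ≡ 933^2 = 870489 ≡ 776
sig^8 ≡ 776^2 = 602176 ≡ 1706
sig^16 ≡ 1706^2 = 2910436 ≡ 1062
sig^32 ≡ 1062^2 = 1127844 ≡ 510
sig^64 ≡ 510^2 = 260100 ≡ 542
sig^128 ≡ 542^2 = 293764 ≡ 1277
sig^256 ≡ 1277^2 = 1630729 ≡ 1712
sig^512 ≡ 1712^2 = 2930944 ≡ 263
sig^1024 ≡ 263^2 = 69169 ≡ 1374
1385 = 1024 + 256 + 64 + 32 + 8 + 1, so sig^1385 ≡ 1374·1712·542·510·1706·773 ≡ 1211 (mod 1937)
1211 ≠ 684, so verification fails.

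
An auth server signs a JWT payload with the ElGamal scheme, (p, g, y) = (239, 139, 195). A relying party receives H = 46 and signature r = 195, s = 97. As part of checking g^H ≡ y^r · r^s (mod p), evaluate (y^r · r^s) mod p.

195^195 mod 239 = 38
195^97 mod 239 = 38
y^r · r^s ≡ 38·38 = 1444 ≡ 10 (mod 239)

10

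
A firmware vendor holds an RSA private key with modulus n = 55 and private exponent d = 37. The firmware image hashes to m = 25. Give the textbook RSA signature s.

m^2 ≡ 25^2 = 625 ≡ 20
m^4 ≡ 20^2 = 400 ≡ 15
m^8 ≡ 15^2 = 225 ≡ 5
m^16 ≡ 5^2 = 25
m^32 ≡ 25^2 = 625 ≡ 20
37 = 32 + 4 + 1, so m^37 ≡ 20·15·25 ≡ 20 (mod 55)

20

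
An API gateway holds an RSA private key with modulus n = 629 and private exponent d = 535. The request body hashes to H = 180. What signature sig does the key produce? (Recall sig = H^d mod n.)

H^2 ≡ 180^2 = 32400 ≡ 321
H^4 ≡ 321^2 = 103041 ≡ 514
H^8 ≡ 514^2 = 264196 ≡ 16
H^16 ≡ 16^2 = 256
H^32 ≡ 256^2 = 65536 ≡ 120
H^64 ≡ 120^2 = 14400 ≡ 562
H^128 ≡ 562^2 = 315844 ≡ 86
H^256 ≡ 86^2 = 7396 ≡ 477
H^512 ≡ 477^2 = 227529 ≡ 460
535 = 512 + 16 + 4 + 2 + 1, so H^535 ≡ 460·256·514·321·180 ≡ 124 (mod 629)

124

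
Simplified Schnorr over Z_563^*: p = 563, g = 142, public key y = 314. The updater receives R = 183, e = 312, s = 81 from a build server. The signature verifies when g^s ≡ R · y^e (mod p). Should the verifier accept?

reject

g^s mod p:
142^2 = 20164 ≡ 459
142^4 ≡ 459^2 = 210681 ≡ 119
142^8 ≡ 119^2 = 14161 ≡ 86
142^16 ≡ 86^2 = 7396 ≡ 77
142^32 ≡ 77^2 = 5929 ≡ 299
142^64 ≡ 299^2 = 89401 ≡ 447
81 = 64 + 16 + 1, so 142^81 ≡ 447·77·142 ≡ 95 (mod 563)
R · y^e mod p:
314^2 = 98596 ≡ 71
314^4 ≡ 71^2 = 5041 ≡ 537
314^8 ≡ 537^2 = 288369 ≡ 113
314^16 ≡ 113^2 = 12769 ≡ 383
314^32 ≡ 383^2 = 146689 ≡ 309
314^64 ≡ 309^2 = 95481 ≡ 334
314^128 ≡ 334^2 = 111556 ≡ 82
314^256 ≡ 82^2 = 6724 ≡ 531
312 = 256 + 32 + 16 + 8, so 314^312 ≡ 531·309·383·113 ≡ 304 (mod 563)
183·304 = 55632 ≡ 458 (mod 563)
95 ≠ 458; the check fails.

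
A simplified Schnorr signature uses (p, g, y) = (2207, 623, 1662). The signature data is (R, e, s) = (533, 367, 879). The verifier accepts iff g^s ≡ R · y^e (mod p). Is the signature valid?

g^s mod p:
623^2 = 388129 ≡ 1904
623^4 ≡ 1904^2 = 3625216 ≡ 1322
623^8 ≡ 1322^2 = 1747684 ≡ 1947
623^16 ≡ 1947^2 = 3790809 ≡ 1390
623^32 ≡ 1390^2 = 1932100 ≡ 975
623^64 ≡ 975^2 = 950625 ≡ 1615
623^128 ≡ 1615^2 = 2608225 ≡ 1758
623^256 ≡ 1758^2 = 3090564 ≡ 764
623^512 ≡ 764^2 = 583696 ≡ 1048
879 = 512 + 256 + 64 + 32 + 8 + 4 + 2 + 1, so 623^879 ≡ 1048·764·1615·975·1947·1322·1904·623 ≡ 1134 (mod 2207)
R · y^e mod p:
1662^2 = 2762244 ≡ 1287
1662^4 ≡ 1287^2 = 1656369 ≡ 1119
1662^8 ≡ 1119^2 = 1252161 ≡ 792
1662^16 ≡ 792^2 = 627264 ≡ 476
1662^32 ≡ 476^2 = 226576 ≡ 1462
1662^64 ≡ 1462^2 = 2137444 ≡ 1068
1662^128 ≡ 1068^2 = 1140624 ≡ 1812
1662^256 ≡ 1812^2 = 3283344 ≡ 1535
367 = 256 + 64 + 32 + 8 + 4 + 2 + 1, so 1662^367 ≡ 1535·1068·1462·792·1119·1287·1662 ≡ 1352 (mod 2207)
533·1352 = 720616 ≡ 1134 (mod 2207)
1134 ≡ 1134 (mod 2207); signature holds.

valid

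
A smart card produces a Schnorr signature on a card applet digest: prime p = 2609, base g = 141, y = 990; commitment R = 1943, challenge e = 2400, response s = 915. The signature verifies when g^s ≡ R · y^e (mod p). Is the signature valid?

valid

g^s mod p:
141^2 = 19881 ≡ 1618
141^4 ≡ 1618^2 = 2617924 ≡ 1097
141^8 ≡ 1097^2 = 1203409 ≡ 660
141^16 ≡ 660^2 = 435600 ≡ 2506
141^32 ≡ 2506^2 = 6280036 ≡ 173
141^64 ≡ 173^2 = 29929 ≡ 1230
141^128 ≡ 1230^2 = 1512900 ≡ 2289
141^256 ≡ 2289^2 = 5239521 ≡ 649
141^512 ≡ 649^2 = 421201 ≡ 1152
915 = 512 + 256 + 128 + 16 + 2 + 1, so 141^915 ≡ 1152·649·2289·2506·1618·141 ≡ 1921 (mod 2609)
R · y^e mod p:
990^2 = 980100 ≡ 1725
990^4 ≡ 1725^2 = 2975625 ≡ 1365
990^8 ≡ 1365^2 = 1863225 ≡ 399
990^16 ≡ 399^2 = 159201 ≡ 52
990^32 ≡ 52^2 = 2704 ≡ 95
990^64 ≡ 95^2 = 9025 ≡ 1198
990^128 ≡ 1198^2 = 1435204 ≡ 254
990^256 ≡ 254^2 = 64516 ≡ 1900
990^512 ≡ 1900^2 = 3610000 ≡ 1753
990^1024 ≡ 1753^2 = 3073009 ≡ 2216
990^2048 ≡ 2216^2 = 4910656 ≡ 518
2400 = 2048 + 256 + 64 + 32, so 990^2400 ≡ 518·1900·1198·95 ≡ 1568 (mod 2609)
1943·1568 = 3046624 ≡ 1921 (mod 2609)
1921 ≡ 1921 (mod 2609); signature holds.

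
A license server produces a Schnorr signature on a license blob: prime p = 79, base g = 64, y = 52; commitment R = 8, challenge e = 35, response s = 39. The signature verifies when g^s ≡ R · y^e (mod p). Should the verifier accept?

accept

g^s mod p:
64^2 = 4096 ≡ 67
64^4 ≡ 67^2 = 4489 ≡ 65
64^8 ≡ 65^2 = 4225 ≡ 38
64^16 ≡ 38^2 = 1444 ≡ 22
64^32 ≡ 22^2 = 484 ≡ 10
39 = 32 + 4 + 2 + 1, so 64^39 ≡ 10·65·67·64 ≡ 1 (mod 79)
R · y^e mod p:
52^2 = 2704 ≡ 18
52^4 ≡ 18^2 = 324 ≡ 8
52^8 ≡ 8^2 = 64
52^16 ≡ 64^2 = 4096 ≡ 67
52^32 ≡ 67^2 = 4489 ≡ 65
35 = 32 + 2 + 1, so 52^35 ≡ 65·18·52 ≡ 10 (mod 79)
8·10 = 80 ≡ 1 (mod 79)
1 ≡ 1 (mod 79); signature holds.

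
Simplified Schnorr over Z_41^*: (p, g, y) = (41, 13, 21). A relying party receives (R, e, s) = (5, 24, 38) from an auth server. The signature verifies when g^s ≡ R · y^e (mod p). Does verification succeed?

g^s mod p:
Squares mod 41: 13^1≡13, 13^2≡5, 13^4≡25, 13^8≡10, 13^16≡18, 13^32≡37
38 = 32 + 4 + 2, so 13^38 ≡ 37·25·5 ≡ 33 (mod 41)
R · y^e mod p:
Squares mod 41: 21^1≡21, 21^2≡31, 21^4≡18, 21^8≡37, 21^16≡16
24 = 16 + 8, so 21^24 ≡ 16·37 ≡ 18 (mod 41)
5·18 = 90 ≡ 8 (mod 41)
33 ≠ 8; the check fails.

fails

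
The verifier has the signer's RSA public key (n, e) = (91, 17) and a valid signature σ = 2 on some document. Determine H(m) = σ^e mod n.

32

σ^2 ≡ 2^2 = 4
σ^4 ≡ 4^2 = 16
σ^8 ≡ 16^2 = 256 ≡ 74
σ^16 ≡ 74^2 = 5476 ≡ 16
17 = 16 + 1, so σ^17 ≡ 16·2 ≡ 32 (mod 91)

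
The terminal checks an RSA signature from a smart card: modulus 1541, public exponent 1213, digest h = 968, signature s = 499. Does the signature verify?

verifies

s^1213 mod 1541 = 968
968 = h, so the signature checks out.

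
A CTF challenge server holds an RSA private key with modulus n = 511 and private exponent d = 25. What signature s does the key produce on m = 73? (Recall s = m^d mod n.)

73

m^2 ≡ 73^2 = 5329 ≡ 219
m^4 ≡ 219^2 = 47961 ≡ 438
m^8 ≡ 438^2 = 191844 ≡ 219
m^16 ≡ 219^2 = 47961 ≡ 438
25 = 16 + 8 + 1, so m^25 ≡ 438·219·73 ≡ 73 (mod 511)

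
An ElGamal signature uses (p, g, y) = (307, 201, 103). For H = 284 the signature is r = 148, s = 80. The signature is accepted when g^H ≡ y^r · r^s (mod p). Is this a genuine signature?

Left side g^H mod p:
201^2 = 40401 ≡ 184
201^4 ≡ 184^2 = 33856 ≡ 86
201^8 ≡ 86^2 = 7396 ≡ 28
201^16 ≡ 28^2 = 784 ≡ 170
201^32 ≡ 170^2 = 28900 ≡ 42
201^64 ≡ 42^2 = 1764 ≡ 229
201^128 ≡ 229^2 = 52441 ≡ 251
201^256 ≡ 251^2 = 63001 ≡ 66
284 = 256 + 16 + 8 + 4, so 201^284 ≡ 66·170·28·86 ≡ 225 (mod 307)
Right side y^r · r^s mod p:
103^2 = 10609 ≡ 171
103^4 ≡ 171^2 = 29241 ≡ 76
103^8 ≡ 76^2 = 5776 ≡ 250
103^16 ≡ 250^2 = 62500 ≡ 179
103^32 ≡ 179^2 = 32041 ≡ 113
103^64 ≡ 113^2 = 12769 ≡ 182
103^128 ≡ 182^2 = 33124 ≡ 275
148 = 128 + 16 + 4, so 103^148 ≡ 275·179·76 ≡ 305 (mod 307)
148^2 = 21904 ≡ 107
148^4 ≡ 107^2 = 11449 ≡ 90
148^8 ≡ 90^2 = 8100 ≡ 118
148^16 ≡ 118^2 = 13924 ≡ 109
148^32 ≡ 109^2 = 11881 ≡ 215
148^64 ≡ 215^2 = 46225 ≡ 175
80 = 64 + 16, so 148^80 ≡ 175·109 ≡ 41 (mod 307)
305·41 = 12505 ≡ 225 (mod 307)
225 ≡ 225 (mod 307), so the signature is genuine.

genuine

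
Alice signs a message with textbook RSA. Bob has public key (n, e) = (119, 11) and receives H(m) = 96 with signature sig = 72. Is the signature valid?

invalid

Squares mod 119: sig^1≡72, sig^2≡67, sig^4≡86, sig^8≡18
11 = 8 + 2 + 1, so sig^11 ≡ 18·67·72 ≡ 81 (mod 119)
The recovered value 81 does not match the digest 96.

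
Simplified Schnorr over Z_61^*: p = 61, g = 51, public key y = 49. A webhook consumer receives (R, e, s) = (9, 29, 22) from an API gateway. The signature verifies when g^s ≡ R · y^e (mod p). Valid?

g^s mod p:
51^2 = 2601 ≡ 39
51^4 ≡ 39^2 = 1521 ≡ 57
51^8 ≡ 57^2 = 3249 ≡ 16
51^16 ≡ 16^2 = 256 ≡ 12
22 = 16 + 4 + 2, so 51^22 ≡ 12·57·39 ≡ 19 (mod 61)
R · y^e mod p:
49^2 = 2401 ≡ 22
49^4 ≡ 22^2 = 484 ≡ 57
49^8 ≡ 57^2 = 3249 ≡ 16
49^16 ≡ 16^2 = 256 ≡ 12
29 = 16 + 8 + 4 + 1, so 49^29 ≡ 12·16·57·49 ≡ 5 (mod 61)
9·5 = 45 ≡ 45 (mod 61)
19 ≠ 45; the check fails.

no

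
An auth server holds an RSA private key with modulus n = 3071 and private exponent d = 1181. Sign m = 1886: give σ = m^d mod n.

Squares mod 3071: m^1≡1886, m^2≡778, m^4≡297, m^8≡2221, m^16≡815, m^32≡889, m^64≡1074, m^128≡1851, m^256≡2036, m^512≡2517, m^1024≡2887
1181 = 1024 + 128 + 16 + 8 + 4 + 1, so m^1181 ≡ 2887·1851·815·2221·297·1886 ≡ 2959 (mod 3071)

2959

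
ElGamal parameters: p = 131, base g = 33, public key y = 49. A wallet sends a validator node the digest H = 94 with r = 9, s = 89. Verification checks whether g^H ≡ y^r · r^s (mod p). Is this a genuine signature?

forged

Left side g^H mod p:
33^94 mod 131 = 3
Right side y^r · r^s mod p:
49^9 mod 131 = 21
9^89 mod 131 = 48
21·48 = 1008 ≡ 91 (mod 131)
3 ≠ 91, so verification fails.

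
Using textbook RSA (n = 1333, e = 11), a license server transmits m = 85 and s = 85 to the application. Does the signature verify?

Squares mod 1333: s^1≡85, s^2≡560, s^4≡345, s^8≡388
11 = 8 + 2 + 1, so s^11 ≡ 388·560·85 ≡ 85 (mod 1333)
85 = m, so the signature checks out.

verifies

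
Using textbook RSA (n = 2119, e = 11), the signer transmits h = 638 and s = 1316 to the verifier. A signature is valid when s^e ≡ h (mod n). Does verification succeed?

fails

Squares mod 2119: s^1≡1316, s^2≡633, s^4≡198, s^8≡1062
11 = 8 + 2 + 1, so s^11 ≡ 1062·633·1316 ≡ 1712 (mod 2119)
s^11 mod 2119 = 1712, but h = 638.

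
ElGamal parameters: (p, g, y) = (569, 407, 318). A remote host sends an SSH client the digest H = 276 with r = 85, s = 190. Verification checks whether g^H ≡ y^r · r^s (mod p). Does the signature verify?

Left side g^H mod p:
407^2 = 165649 ≡ 70
407^4 ≡ 70^2 = 4900 ≡ 348
407^8 ≡ 348^2 = 121104 ≡ 476
407^16 ≡ 476^2 = 226576 ≡ 114
407^32 ≡ 114^2 = 12996 ≡ 478
407^64 ≡ 478^2 = 228484 ≡ 315
407^128 ≡ 315^2 = 99225 ≡ 219
407^256 ≡ 219^2 = 47961 ≡ 165
276 = 256 + 16 + 4, so 407^276 ≡ 165·114·348 ≡ 104 (mod 569)
Right side y^r · r^s mod p:
318^2 = 101124 ≡ 411
318^4 ≡ 411^2 = 168921 ≡ 497
318^8 ≡ 497^2 = 247009 ≡ 63
318^16 ≡ 63^2 = 3969 ≡ 555
318^32 ≡ 555^2 = 308025 ≡ 196
318^64 ≡ 196^2 = 38416 ≡ 293
85 = 64 + 16 + 4 + 1, so 318^85 ≡ 293·555·497·318 ≡ 252 (mod 569)
85^2 = 7225 ≡ 397
85^4 ≡ 397^2 = 157609 ≡ 565
85^8 ≡ 565^2 = 319225 ≡ 16
85^16 ≡ 16^2 = 256
85^32 ≡ 256^2 = 65536 ≡ 101
85^64 ≡ 101^2 = 10201 ≡ 528
85^128 ≡ 528^2 = 278784 ≡ 543
190 = 128 + 32 + 16 + 8 + 4 + 2, so 85^190 ≡ 543·101·256·16·565·397 ≡ 318 (mod 569)
252·318 = 80136 ≡ 476 (mod 569)
104 ≠ 476, so verification fails.

does not verify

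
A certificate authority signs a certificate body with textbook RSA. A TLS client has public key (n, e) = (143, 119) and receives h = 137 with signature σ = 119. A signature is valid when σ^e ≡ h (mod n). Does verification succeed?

σ^119 mod 143 = 137
137 = h, so the signature checks out.

passes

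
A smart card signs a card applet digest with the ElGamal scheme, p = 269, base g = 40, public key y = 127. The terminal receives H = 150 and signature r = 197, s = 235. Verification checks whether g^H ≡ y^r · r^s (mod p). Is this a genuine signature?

Left side g^H mod p:
Squares mod 269: 40^1≡40, 40^2≡255, 40^4≡196, 40^8≡218, 40^16≡180, 40^32≡120, 40^64≡143, 40^128≡5
150 = 128 + 16 + 4 + 2, so 40^150 ≡ 5·180·196·255 ≡ 89 (mod 269)
Right side y^r · r^s mod p:
Squares mod 269: 127^1≡127, 127^2≡258, 127^4≡121, 127^8≡115, 127^16≡44, 127^32≡53, 127^64≡119, 127^128≡173
197 = 128 + 64 + 4 + 1, so 127^197 ≡ 173·119·121·127 ≡ 20 (mod 269)
Squares mod 269: 197^1≡197, 197^2≡73, 197^4≡218, 197^8≡180, 197^16≡120, 197^32≡143, 197^64≡5, 197^128≡25
235 = 128 + 64 + 32 + 8 + 2 + 1, so 197^235 ≡ 25·5·143·180·73·197 ≡ 229 (mod 269)
20·229 = 4580 ≡ 7 (mod 269)
89 ≠ 7, so verification fails.

forged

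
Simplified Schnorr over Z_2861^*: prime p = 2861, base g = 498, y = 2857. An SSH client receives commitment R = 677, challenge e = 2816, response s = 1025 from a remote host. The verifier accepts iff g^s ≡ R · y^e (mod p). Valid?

yes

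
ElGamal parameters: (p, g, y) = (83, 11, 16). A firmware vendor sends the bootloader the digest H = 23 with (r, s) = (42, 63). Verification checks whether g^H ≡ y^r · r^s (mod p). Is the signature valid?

invalid

Left side g^H mod p:
11^2 = 121 ≡ 38
11^4 ≡ 38^2 = 1444 ≡ 33
11^8 ≡ 33^2 = 1089 ≡ 10
11^16 ≡ 10^2 = 100 ≡ 17
23 = 16 + 4 + 2 + 1, so 11^23 ≡ 17·33·38·11 ≡ 23 (mod 83)
Right side y^r · r^s mod p:
16^2 = 256 ≡ 7
16^4 ≡ 7^2 = 49
16^8 ≡ 49^2 = 2401 ≡ 77
16^16 ≡ 77^2 = 5929 ≡ 36
16^32 ≡ 36^2 = 1296 ≡ 51
42 = 32 + 8 + 2, so 16^42 ≡ 51·77·7 ≡ 16 (mod 83)
42^2 = 1764 ≡ 21
42^4 ≡ 21^2 = 441 ≡ 26
42^8 ≡ 26^2 = 676 ≡ 12
42^16 ≡ 12^2 = 144 ≡ 61
42^32 ≡ 61^2 = 3721 ≡ 69
63 = 32 + 16 + 8 + 4 + 2 + 1, so 42^63 ≡ 69·61·12·26·21·42 ≡ 60 (mod 83)
16·60 = 960 ≡ 47 (mod 83)
23 ≠ 47, so verification fails.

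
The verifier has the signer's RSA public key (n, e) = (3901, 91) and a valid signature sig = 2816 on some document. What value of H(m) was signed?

sig^2 ≡ 2816^2 = 7929856 ≡ 3024
sig^4 ≡ 3024^2 = 9144576 ≡ 632
sig^8 ≡ 632^2 = 399424 ≡ 1522
sig^16 ≡ 1522^2 = 2316484 ≡ 3191
sig^32 ≡ 3191^2 = 10182481 ≡ 871
sig^64 ≡ 871^2 = 758641 ≡ 1847
91 = 64 + 16 + 8 + 2 + 1, so sig^91 ≡ 1847·3191·1522·3024·2816 ≡ 1492 (mod 3901)

1492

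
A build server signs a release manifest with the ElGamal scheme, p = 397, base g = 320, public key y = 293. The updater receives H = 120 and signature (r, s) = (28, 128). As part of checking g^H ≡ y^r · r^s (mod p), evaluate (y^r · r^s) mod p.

147

293^2 = 85849 ≡ 97
293^4 ≡ 97^2 = 9409 ≡ 278
293^8 ≡ 278^2 = 77284 ≡ 266
293^16 ≡ 266^2 = 70756 ≡ 90
28 = 16 + 8 + 4, so 293^28 ≡ 90·266·278 ≡ 12 (mod 397)
28^2 = 784 ≡ 387
28^4 ≡ 387^2 = 149769 ≡ 100
28^8 ≡ 100^2 = 10000 ≡ 75
28^16 ≡ 75^2 = 5625 ≡ 67
28^32 ≡ 67^2 = 4489 ≡ 122
28^64 ≡ 122^2 = 14884 ≡ 195
28^128 ≡ 195^2 = 38025 ≡ 310
y^r · r^s ≡ 12·310 = 3720 ≡ 147 (mod 397)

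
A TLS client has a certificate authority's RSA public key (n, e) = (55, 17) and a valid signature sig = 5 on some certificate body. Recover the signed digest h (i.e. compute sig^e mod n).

sig^2 ≡ 5^2 = 25
sig^4 ≡ 25^2 = 625 ≡ 20
sig^8 ≡ 20^2 = 400 ≡ 15
sig^16 ≡ 15^2 = 225 ≡ 5
17 = 16 + 1, so sig^17 ≡ 5·5 ≡ 25 (mod 55)

25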